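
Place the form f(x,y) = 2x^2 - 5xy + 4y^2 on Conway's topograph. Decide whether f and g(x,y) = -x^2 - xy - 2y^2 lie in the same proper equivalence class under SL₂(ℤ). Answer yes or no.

D₁ = -7, D₂ = -7
f: translate: b→-1 (≡-5 mod 4), so (2,-5,4)→(2,-1,1)
f: flip: (2,-1,1)→(1,1,2)
f: reduced (well bottom): (1,1,2) with a≤c, −a<b≤a
g is negative-definite; reduce −g:
−g: reduced (well bottom): (1,1,2) with a≤c, −a<b≤a
flip sign back: reduced form of g is (-1,-1,-2)
reduced forms (1, 1, 2) vs (-1, -1, -2) ⇒ inequivalent

no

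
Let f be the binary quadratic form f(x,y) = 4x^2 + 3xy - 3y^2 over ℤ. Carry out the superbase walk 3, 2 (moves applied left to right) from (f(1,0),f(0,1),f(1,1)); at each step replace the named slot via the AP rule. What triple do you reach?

start (4,-3,4) = (f(1,0),f(0,1),f(1,1))
replace slot 3: 2·(4+(-3)) − 4 = -2 → (4,-3,-2)
replace slot 2: 2·(4+(-2)) − (-3) = 7 → (4,7,-2)

4,7,-2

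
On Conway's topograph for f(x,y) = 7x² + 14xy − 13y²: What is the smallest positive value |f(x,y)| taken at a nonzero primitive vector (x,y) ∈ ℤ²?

river: ρ → (-13,12,8)
river: ρ → (8,20,-5)
river: ρ → (-5,20,8)
river: ρ → (8,12,-13)
river: ρ → (-13,14,7)
river: ρ → (7,14,-13)
closes: descent 0, river 6
min |a| on river = 5

5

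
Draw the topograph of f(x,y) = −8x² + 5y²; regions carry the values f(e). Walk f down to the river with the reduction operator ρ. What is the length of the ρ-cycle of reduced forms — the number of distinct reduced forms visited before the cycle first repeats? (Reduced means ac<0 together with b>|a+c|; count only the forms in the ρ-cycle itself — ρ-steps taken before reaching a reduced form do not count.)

D = 160, ⌊√D⌋ = 12
descent: ρ → (5,10,-3)  [lands on river]
river: ρ → (-3,8,8)
river: ρ → (8,8,-3)
river: ρ → (-3,10,5)
ρ-cycle length = 4 (tail of 1 descent step not counted)

4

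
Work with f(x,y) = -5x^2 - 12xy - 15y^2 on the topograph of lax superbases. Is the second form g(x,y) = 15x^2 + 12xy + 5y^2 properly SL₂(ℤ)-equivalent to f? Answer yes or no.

D₁ = -156, D₂ = -156
f is negative-definite; reduce −f:
−f: translate: b→2 (≡12 mod 10), so (5,12,15)→(5,2,8)
−f: reduced (well bottom): (5,2,8) with a≤c, −a<b≤a
flip sign back: reduced form of f is (-5,-2,-8)
g: flip: (15,12,5)→(5,-12,15)
g: translate: b→-2 (≡-12 mod 10), so (5,-12,15)→(5,-2,8)
g: reduced (well bottom): (5,-2,8) with a≤c, −a<b≤a
reduced forms (-5, -2, -8) vs (5, -2, 8) ⇒ inequivalent

no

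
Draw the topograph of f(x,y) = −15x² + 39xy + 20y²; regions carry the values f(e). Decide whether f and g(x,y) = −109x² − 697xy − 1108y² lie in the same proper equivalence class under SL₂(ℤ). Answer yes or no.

D₁ = 2721, D₂ = 2721
river cycle of f (length 58): (20, 41, -13), (-13, 37, 26), (26, 15, -24), (-24, 33, 17), (17, 35, -22), (-22, 9, 30), (30, 51, -1), (-1, 51, 30), (30, 9, -22), (-22, 35, 17), … (48 more)
river cycle of g (length 58): (2, 51, -15), (-15, 39, 20), (20, 41, -13), (-13, 37, 26), (26, 15, -24), (-24, 33, 17), (17, 35, -22), (-22, 9, 30), (30, 51, -1), (-1, 51, 30), … (48 more)
cycles coincide ⇒ equivalent

yes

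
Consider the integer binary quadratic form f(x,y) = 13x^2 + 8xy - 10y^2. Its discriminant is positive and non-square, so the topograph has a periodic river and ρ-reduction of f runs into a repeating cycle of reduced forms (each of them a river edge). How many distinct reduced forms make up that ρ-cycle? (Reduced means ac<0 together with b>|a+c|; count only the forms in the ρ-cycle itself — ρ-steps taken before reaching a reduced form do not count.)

D = 584, ⌊√D⌋ = 24
river: ρ → (-10,12,11)
river: ρ → (11,10,-11)
river: ρ → (-11,12,10)
river: ρ → (10,8,-13)
river: ρ → (-13,18,5)
river: ρ → (5,22,-5)
river: ρ → (-5,18,13)
river: ρ → (13,8,-10)
ρ-cycle length = 8 (tail of 0 descent steps not counted)

8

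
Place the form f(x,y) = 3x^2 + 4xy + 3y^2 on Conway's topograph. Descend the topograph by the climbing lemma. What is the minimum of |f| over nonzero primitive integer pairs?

translate: b→-2 (≡4 mod 6), so (3,4,3)→(3,-2,2)
flip: (3,-2,2)→(2,2,3)
reduced (well bottom): (2,2,3) with a≤c, −a<b≤a
well minimum = a = 2

2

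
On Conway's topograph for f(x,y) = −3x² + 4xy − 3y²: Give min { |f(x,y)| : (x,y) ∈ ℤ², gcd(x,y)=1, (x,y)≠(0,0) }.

translate: b→2 (≡-4 mod 6), so (3,-4,3)→(3,2,2)
flip: (3,2,2)→(2,-2,3)
translate: b→2 (≡-2 mod 4), so (2,-2,3)→(2,2,3)
reduced (well bottom): (2,2,3) with a≤c, −a<b≤a
well minimum |f| = |-2| = 2 (negative-definite)

2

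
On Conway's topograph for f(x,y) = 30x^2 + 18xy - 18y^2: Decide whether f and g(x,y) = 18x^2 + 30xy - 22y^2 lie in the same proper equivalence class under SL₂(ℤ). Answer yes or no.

D₁ = 2484, D₂ = 2484
river cycle of f (length 4): (-18, 18, 30), (30, 42, -6), (-6, 42, 30), (30, 18, -18)
river cycle of g (length 4): (-22, 14, 26), (26, 38, -10), (-10, 42, 18), (18, 30, -22)
cycles differ ⇒ inequivalent

no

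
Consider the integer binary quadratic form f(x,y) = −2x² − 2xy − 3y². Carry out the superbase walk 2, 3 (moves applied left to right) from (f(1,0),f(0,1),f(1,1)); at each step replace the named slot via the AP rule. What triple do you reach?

start (-2,-3,-7) = (f(1,0),f(0,1),f(1,1))
replace slot 2: 2·((-2)+(-7)) − (-3) = -15 → (-2,-15,-7)
replace slot 3: 2·((-2)+(-15)) − (-7) = -27 → (-2,-15,-27)

-2,-15,-27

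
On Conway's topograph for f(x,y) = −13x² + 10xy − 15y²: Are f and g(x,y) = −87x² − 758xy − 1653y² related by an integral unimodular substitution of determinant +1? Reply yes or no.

D₁ = -680, D₂ = -680
f is negative-definite; reduce −f:
−f: reduced (well bottom): (13,-10,15) with a≤c, −a<b≤a
flip sign back: reduced form of f is (-13,10,-15)
g is negative-definite; reduce −g:
−g: translate: b→62 (≡758 mod 174), so (87,758,1653)→(87,62,13)
−g: flip: (87,62,13)→(13,-62,87)
−g: translate: b→-10 (≡-62 mod 26), so (13,-62,87)→(13,-10,15)
−g: reduced (well bottom): (13,-10,15) with a≤c, −a<b≤a
flip sign back: reduced form of g is (-13,10,-15)
reduced forms (-13, 10, -15) vs (-13, 10, -15) ⇒ equivalent

yes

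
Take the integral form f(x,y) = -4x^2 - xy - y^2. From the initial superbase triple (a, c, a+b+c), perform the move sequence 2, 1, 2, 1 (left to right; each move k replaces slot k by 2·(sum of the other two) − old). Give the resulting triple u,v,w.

start (-4,-1,-6) = (f(1,0),f(0,1),f(1,1))
replace slot 2: 2·((-4)+(-6)) − (-1) = -19 → (-4,-19,-6)
replace slot 1: 2·((-19)+(-6)) − (-4) = -46 → (-46,-19,-6)
replace slot 2: 2·((-46)+(-6)) − (-19) = -85 → (-46,-85,-6)
replace slot 1: 2·((-85)+(-6)) − (-46) = -136 → (-136,-85,-6)

-136,-85,-6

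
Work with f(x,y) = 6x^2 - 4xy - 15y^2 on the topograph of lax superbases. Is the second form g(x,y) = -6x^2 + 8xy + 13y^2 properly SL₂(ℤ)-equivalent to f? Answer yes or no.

D₁ = 376, D₂ = 376
river cycle of f (length 16): (6, 8, -13), (-13, 18, 1), (1, 18, -13), (-13, 8, 6), (6, 16, -5), (-5, 14, 9), (9, 4, -10), (-10, 16, 3), (3, 14, -15), (-15, 16, 2), … (6 more)
river cycle of g (length 16): (13, 18, -1), (-1, 18, 13), (13, 8, -6), (-6, 16, 5), (5, 14, -9), (-9, 4, 10), (10, 16, -3), (-3, 14, 15), (15, 16, -2), (-2, 16, 15), … (6 more)
cycles differ ⇒ inequivalent

no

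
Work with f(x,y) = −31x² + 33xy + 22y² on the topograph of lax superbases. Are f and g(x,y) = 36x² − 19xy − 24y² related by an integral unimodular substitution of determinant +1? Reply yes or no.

D₁ = 3817, D₂ = 3817
river cycle of f (length 72): (22, 55, -9), (-9, 53, 28), (28, 59, -3), (-3, 61, 8), (8, 51, -38), (-38, 25, 21), (21, 59, -4), (-4, 61, 6), (6, 59, -14), (-14, 53, 18), … (62 more)
river cycle of g (length 72): (-24, 19, 36), (36, 53, -7), (-7, 59, 12), (12, 61, -2), (-2, 59, 42), (42, 25, -19), (-19, 51, 16), (16, 45, -28), (-28, 11, 33), (33, 55, -6), … (62 more)
cycles differ ⇒ inequivalent

no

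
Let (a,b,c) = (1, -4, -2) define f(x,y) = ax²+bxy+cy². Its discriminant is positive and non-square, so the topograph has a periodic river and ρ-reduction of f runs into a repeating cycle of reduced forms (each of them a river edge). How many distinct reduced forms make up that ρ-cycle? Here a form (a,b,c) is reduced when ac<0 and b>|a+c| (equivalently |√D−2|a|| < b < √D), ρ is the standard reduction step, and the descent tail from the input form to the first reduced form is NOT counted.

D = 24, ⌊√D⌋ = 4
descent: ρ → (-2,4,1)  [lands on river]
river: ρ → (1,4,-2)
ρ-cycle length = 2 (tail of 1 descent step not counted)

2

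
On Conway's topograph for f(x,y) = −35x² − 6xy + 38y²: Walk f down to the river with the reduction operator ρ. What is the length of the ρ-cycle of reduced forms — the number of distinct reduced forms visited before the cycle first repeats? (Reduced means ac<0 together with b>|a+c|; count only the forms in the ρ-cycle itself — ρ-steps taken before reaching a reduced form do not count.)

D = 5356, ⌊√D⌋ = 73
descent: ρ → (38,6,-35)  [lands on river]
river: ρ → (-35,64,9)
river: ρ → (9,62,-42)
river: ρ → (-42,22,29)
river: ρ → (29,36,-35)
river: ρ → (-35,34,30)
river: ρ → (30,26,-39)
river: ρ → (-39,52,17)
river: ρ → (17,50,-42)
river: ρ → (-42,34,25)
river: ρ → (25,66,-10)
river: ρ → (-10,54,61)
river: ρ → (61,68,-3)
river: ρ → (-3,70,38)
ρ-cycle length = 14 (tail of 1 descent step not counted)

14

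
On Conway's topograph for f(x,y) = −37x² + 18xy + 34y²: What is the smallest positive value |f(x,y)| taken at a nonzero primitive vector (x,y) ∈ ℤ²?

river: ρ → (34,50,-21)
river: ρ → (-21,34,50)
river: ρ → (50,66,-5)
river: ρ → (-5,64,63)
river: ρ → (63,62,-6)
river: ρ → (-6,70,19)
river: ρ → (19,44,-45)
river: ρ → (-45,46,18)
river: ρ → (18,62,-21)
river: ρ → (-21,64,15)
river: ρ → (15,56,-37)
river: ρ → (-37,18,34)
closes: descent 0, river 12
min |a| on river = 5

5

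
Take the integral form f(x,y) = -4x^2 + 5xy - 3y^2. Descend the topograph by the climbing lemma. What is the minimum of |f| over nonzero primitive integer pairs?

translate: b→3 (≡-5 mod 8), so (4,-5,3)→(4,3,2)
flip: (4,3,2)→(2,-3,4)
translate: b→1 (≡-3 mod 4), so (2,-3,4)→(2,1,3)
reduced (well bottom): (2,1,3) with a≤c, −a<b≤a
well minimum |f| = |-2| = 2 (negative-definite)

2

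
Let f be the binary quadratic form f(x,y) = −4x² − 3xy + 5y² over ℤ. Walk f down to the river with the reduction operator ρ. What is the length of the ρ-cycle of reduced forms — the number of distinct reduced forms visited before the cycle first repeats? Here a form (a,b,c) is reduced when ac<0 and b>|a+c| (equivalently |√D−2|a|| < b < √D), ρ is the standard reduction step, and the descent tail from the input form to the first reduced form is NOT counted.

D = 89, ⌊√D⌋ = 9
descent: ρ → (5,3,-4)  [lands on river]
river: ρ → (-4,5,4)
river: ρ → (4,3,-5)
river: ρ → (-5,7,2)
river: ρ → (2,9,-1)
river: ρ → (-1,9,2)
river: ρ → (2,7,-5)
river: ρ → (-5,3,4)
river: ρ → (4,5,-4)
river: ρ → (-4,3,5)
river: ρ → (5,7,-2)
river: ρ → (-2,9,1)
river: ρ → (1,9,-2)
river: ρ → (-2,7,5)
ρ-cycle length = 14 (tail of 1 descent step not counted)

14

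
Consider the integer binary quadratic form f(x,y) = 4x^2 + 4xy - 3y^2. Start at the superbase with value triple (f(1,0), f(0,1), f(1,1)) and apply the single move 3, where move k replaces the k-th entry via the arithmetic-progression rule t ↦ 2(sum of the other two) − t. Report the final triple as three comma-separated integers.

start (4,-3,5) = (f(1,0),f(0,1),f(1,1))
replace slot 3: 2·(4+(-3)) − 5 = -3 → (4,-3,-3)

4,-3,-3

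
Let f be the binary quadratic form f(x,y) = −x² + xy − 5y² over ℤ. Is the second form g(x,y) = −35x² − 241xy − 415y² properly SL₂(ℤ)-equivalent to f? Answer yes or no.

D₁ = -19, D₂ = -19
f is negative-definite; reduce −f:
−f: translate: b→1 (≡-1 mod 2), so (1,-1,5)→(1,1,5)
−f: reduced (well bottom): (1,1,5) with a≤c, −a<b≤a
flip sign back: reduced form of f is (-1,-1,-5)
g is negative-definite; reduce −g:
−g: translate: b→31 (≡241 mod 70), so (35,241,415)→(35,31,7)
−g: flip: (35,31,7)→(7,-31,35)
−g: translate: b→-3 (≡-31 mod 14), so (7,-31,35)→(7,-3,1)
−g: flip: (7,-3,1)→(1,3,7)
−g: translate: b→1 (≡3 mod 2), so (1,3,7)→(1,1,5)
−g: reduced (well bottom): (1,1,5) with a≤c, −a<b≤a
flip sign back: reduced form of g is (-1,-1,-5)
reduced forms (-1, -1, -5) vs (-1, -1, -5) ⇒ equivalent

yes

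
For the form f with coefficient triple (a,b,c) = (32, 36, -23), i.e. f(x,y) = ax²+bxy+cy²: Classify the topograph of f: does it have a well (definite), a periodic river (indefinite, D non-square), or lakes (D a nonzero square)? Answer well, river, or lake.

D = b²−4ac = 36² − 4·32·(-23) = 4240
D > 0 non-square ⇒ indefinite ⇒ periodic river

river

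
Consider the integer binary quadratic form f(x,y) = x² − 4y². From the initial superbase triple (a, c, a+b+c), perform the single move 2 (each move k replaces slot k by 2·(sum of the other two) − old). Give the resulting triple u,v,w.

start (1,-4,-3) = (f(1,0),f(0,1),f(1,1))
replace slot 2: 2·(1+(-3)) − (-4) = 0 → (1,0,-3)

1,0,-3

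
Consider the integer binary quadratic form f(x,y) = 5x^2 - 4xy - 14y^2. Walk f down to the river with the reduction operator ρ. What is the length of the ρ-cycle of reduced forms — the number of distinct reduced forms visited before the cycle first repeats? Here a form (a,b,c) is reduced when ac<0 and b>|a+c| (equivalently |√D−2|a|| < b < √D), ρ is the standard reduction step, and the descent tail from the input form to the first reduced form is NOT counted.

D = 296, ⌊√D⌋ = 17
descent: ρ → (-14,4,5)
descent: ρ → (5,16,-2)  [lands on river]
river: ρ → (-2,16,5)
river: ρ → (5,14,-5)
river: ρ → (-5,16,2)
river: ρ → (2,16,-5)
river: ρ → (-5,14,5)
ρ-cycle length = 6 (tail of 2 descent steps not counted)

6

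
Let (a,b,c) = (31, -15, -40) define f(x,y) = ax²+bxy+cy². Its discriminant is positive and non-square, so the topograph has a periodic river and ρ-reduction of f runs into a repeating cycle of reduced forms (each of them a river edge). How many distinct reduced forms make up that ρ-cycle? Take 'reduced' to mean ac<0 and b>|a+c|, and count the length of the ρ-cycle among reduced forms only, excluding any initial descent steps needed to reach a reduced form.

D = 5185, ⌊√D⌋ = 72
descent: ρ → (-40,15,31)  [lands on river]
river: ρ → (31,47,-24)
river: ρ → (-24,49,29)
river: ρ → (29,67,-6)
river: ρ → (-6,65,40)
river: ρ → (40,15,-31)
river: ρ → (-31,47,24)
river: ρ → (24,49,-29)
river: ρ → (-29,67,6)
river: ρ → (6,65,-40)
ρ-cycle length = 10 (tail of 1 descent step not counted)

10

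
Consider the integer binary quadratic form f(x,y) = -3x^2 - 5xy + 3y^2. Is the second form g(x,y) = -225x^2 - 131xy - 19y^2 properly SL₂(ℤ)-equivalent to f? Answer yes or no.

D₁ = 61, D₂ = 61
river cycle of f (length 6): (3, 5, -3), (-3, 7, 1), (1, 7, -3), (-3, 5, 3), (3, 7, -1), (-1, 7, 3)
river cycle of g (length 6): (-3, 7, 1), (1, 7, -3), (-3, 5, 3), (3, 7, -1), (-1, 7, 3), (3, 5, -3)
cycles coincide ⇒ equivalent

yes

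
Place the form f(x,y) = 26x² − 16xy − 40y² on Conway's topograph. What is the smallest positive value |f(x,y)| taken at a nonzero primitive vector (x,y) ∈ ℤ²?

descent: ρ → (-40,16,26)  [lands on river]
river: ρ → (26,36,-30)
river: ρ → (-30,24,32)
river: ρ → (32,40,-22)
river: ρ → (-22,48,24)
river: ρ → (24,48,-22)
river: ρ → (-22,40,32)
river: ρ → (32,24,-30)
river: ρ → (-30,36,26)
river: ρ → (26,16,-40)
river: ρ → (-40,64,2)
river: ρ → (2,64,-40)
closes: descent 1, river 12
min |a| on river = 2

2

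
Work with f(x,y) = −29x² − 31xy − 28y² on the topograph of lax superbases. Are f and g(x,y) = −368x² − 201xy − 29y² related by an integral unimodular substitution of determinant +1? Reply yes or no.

D₁ = -2287, D₂ = -2287
f is negative-definite; reduce −f:
−f: translate: b→-27 (≡31 mod 58), so (29,31,28)→(29,-27,26)
−f: flip: (29,-27,26)→(26,27,29)
−f: translate: b→-25 (≡27 mod 52), so (26,27,29)→(26,-25,28)
−f: reduced (well bottom): (26,-25,28) with a≤c, −a<b≤a
flip sign back: reduced form of f is (-26,25,-28)
g is negative-definite; reduce −g:
−g: flip: (368,201,29)→(29,-201,368)
−g: translate: b→-27 (≡-201 mod 58), so (29,-201,368)→(29,-27,26)
−g: flip: (29,-27,26)→(26,27,29)
−g: translate: b→-25 (≡27 mod 52), so (26,27,29)→(26,-25,28)
−g: reduced (well bottom): (26,-25,28) with a≤c, −a<b≤a
flip sign back: reduced form of g is (-26,25,-28)
reduced forms (-26, 25, -28) vs (-26, 25, -28) ⇒ equivalent

yes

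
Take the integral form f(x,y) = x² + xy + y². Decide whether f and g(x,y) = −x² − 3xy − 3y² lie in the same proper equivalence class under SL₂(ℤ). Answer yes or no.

D₁ = -3, D₂ = -3
f: reduced (well bottom): (1,1,1) with a≤c, −a<b≤a
g is negative-definite; reduce −g:
−g: translate: b→1 (≡3 mod 2), so (1,3,3)→(1,1,1)
−g: reduced (well bottom): (1,1,1) with a≤c, −a<b≤a
flip sign back: reduced form of g is (-1,-1,-1)
reduced forms (1, 1, 1) vs (-1, -1, -1) ⇒ inequivalent

no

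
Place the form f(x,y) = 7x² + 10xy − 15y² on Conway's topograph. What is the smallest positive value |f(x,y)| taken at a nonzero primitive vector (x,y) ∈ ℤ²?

river: ρ → (-15,20,2)
river: ρ → (2,20,-15)
river: ρ → (-15,10,7)
river: ρ → (7,18,-7)
river: ρ → (-7,10,15)
river: ρ → (15,20,-2)
river: ρ → (-2,20,15)
river: ρ → (15,10,-7)
river: ρ → (-7,18,7)
river: ρ → (7,10,-15)
closes: descent 0, river 10
min |a| on river = 2

2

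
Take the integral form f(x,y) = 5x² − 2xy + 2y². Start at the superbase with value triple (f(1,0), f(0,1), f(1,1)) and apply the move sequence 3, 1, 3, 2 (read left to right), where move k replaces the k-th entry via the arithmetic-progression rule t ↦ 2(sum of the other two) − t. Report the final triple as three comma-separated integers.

start (5,2,5) = (f(1,0),f(0,1),f(1,1))
replace slot 3: 2·(5+2) − 5 = 9 → (5,2,9)
replace slot 1: 2·(2+9) − 5 = 17 → (17,2,9)
replace slot 3: 2·(17+2) − 9 = 29 → (17,2,29)
replace slot 2: 2·(17+29) − 2 = 90 → (17,90,29)

17,90,29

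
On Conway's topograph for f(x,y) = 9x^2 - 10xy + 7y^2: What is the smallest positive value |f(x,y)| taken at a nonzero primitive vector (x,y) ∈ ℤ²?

translate: b→8 (≡-10 mod 18), so (9,-10,7)→(9,8,6)
flip: (9,8,6)→(6,-8,9)
translate: b→4 (≡-8 mod 12), so (6,-8,9)→(6,4,7)
reduced (well bottom): (6,4,7) with a≤c, −a<b≤a
well minimum = a = 6

6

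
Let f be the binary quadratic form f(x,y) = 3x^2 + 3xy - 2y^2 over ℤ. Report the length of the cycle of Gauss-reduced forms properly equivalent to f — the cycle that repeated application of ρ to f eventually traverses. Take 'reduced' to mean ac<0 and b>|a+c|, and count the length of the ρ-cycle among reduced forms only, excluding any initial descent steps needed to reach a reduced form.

D = 33, ⌊√D⌋ = 5
river: ρ → (-2,5,1)
river: ρ → (1,5,-2)
river: ρ → (-2,3,3)
river: ρ → (3,3,-2)
ρ-cycle length = 4 (tail of 0 descent steps not counted)

4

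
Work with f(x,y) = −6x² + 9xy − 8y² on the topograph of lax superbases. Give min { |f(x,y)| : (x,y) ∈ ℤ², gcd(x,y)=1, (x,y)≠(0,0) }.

translate: b→3 (≡-9 mod 12), so (6,-9,8)→(6,3,5)
flip: (6,3,5)→(5,-3,6)
reduced (well bottom): (5,-3,6) with a≤c, −a<b≤a
well minimum |f| = |-5| = 5 (negative-definite)

5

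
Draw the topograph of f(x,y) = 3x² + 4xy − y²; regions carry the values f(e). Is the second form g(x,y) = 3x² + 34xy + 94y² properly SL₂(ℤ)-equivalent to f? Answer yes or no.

D₁ = 28, D₂ = 28
river cycle of f (length 4): (-1, 4, 3), (3, 2, -2), (-2, 2, 3), (3, 4, -1)
river cycle of g (length 4): (3, 4, -1), (-1, 4, 3), (3, 2, -2), (-2, 2, 3)
cycles coincide ⇒ equivalent

yes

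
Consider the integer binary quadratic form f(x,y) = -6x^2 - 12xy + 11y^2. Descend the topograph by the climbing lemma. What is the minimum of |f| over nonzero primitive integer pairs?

descent: ρ → (11,12,-6)  [lands on river]
river: ρ → (-6,12,11)
river: ρ → (11,10,-7)
river: ρ → (-7,18,3)
river: ρ → (3,18,-7)
river: ρ → (-7,10,11)
closes: descent 1, river 6
min |a| on river = 3

3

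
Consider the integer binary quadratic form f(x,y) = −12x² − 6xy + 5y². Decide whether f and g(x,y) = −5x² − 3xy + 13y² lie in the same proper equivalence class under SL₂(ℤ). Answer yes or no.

D₁ = 276, D₂ = 269
discriminants differ ⇒ not SL₂(ℤ)-equivalent

no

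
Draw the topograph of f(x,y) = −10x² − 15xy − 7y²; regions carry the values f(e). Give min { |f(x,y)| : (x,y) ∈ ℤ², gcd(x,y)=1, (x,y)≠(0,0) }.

translate: b→-5 (≡15 mod 20), so (10,15,7)→(10,-5,2)
flip: (10,-5,2)→(2,5,10)
translate: b→1 (≡5 mod 4), so (2,5,10)→(2,1,7)
reduced (well bottom): (2,1,7) with a≤c, −a<b≤a
well minimum |f| = |-2| = 2 (negative-definite)

2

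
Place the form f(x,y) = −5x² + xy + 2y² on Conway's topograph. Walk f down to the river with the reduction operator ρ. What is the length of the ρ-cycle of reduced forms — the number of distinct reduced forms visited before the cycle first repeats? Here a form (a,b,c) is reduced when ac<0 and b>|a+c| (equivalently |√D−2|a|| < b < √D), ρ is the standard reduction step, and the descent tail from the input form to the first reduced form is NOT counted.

D = 41, ⌊√D⌋ = 6
descent: ρ → (2,3,-4)  [lands on river]
river: ρ → (-4,5,1)
river: ρ → (1,5,-4)
river: ρ → (-4,3,2)
river: ρ → (2,5,-2)
river: ρ → (-2,3,4)
river: ρ → (4,5,-1)
river: ρ → (-1,5,4)
river: ρ → (4,3,-2)
river: ρ → (-2,5,2)
ρ-cycle length = 10 (tail of 1 descent step not counted)

10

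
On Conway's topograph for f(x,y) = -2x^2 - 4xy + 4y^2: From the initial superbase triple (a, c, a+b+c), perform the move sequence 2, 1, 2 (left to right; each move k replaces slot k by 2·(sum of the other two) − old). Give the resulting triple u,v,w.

start (-2,4,-2) = (f(1,0),f(0,1),f(1,1))
replace slot 2: 2·((-2)+(-2)) − 4 = -12 → (-2,-12,-2)
replace slot 1: 2·((-12)+(-2)) − (-2) = -26 → (-26,-12,-2)
replace slot 2: 2·((-26)+(-2)) − (-12) = -44 → (-26,-44,-2)

-26,-44,-2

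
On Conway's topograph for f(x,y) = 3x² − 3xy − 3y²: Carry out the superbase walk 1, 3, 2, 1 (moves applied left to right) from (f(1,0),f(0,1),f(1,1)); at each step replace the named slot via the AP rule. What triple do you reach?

start (3,-3,-3) = (f(1,0),f(0,1),f(1,1))
replace slot 1: 2·((-3)+(-3)) − 3 = -15 → (-15,-3,-3)
replace slot 3: 2·((-15)+(-3)) − (-3) = -33 → (-15,-3,-33)
replace slot 2: 2·((-15)+(-33)) − (-3) = -93 → (-15,-93,-33)
replace slot 1: 2·((-93)+(-33)) − (-15) = -237 → (-237,-93,-33)

-237,-93,-33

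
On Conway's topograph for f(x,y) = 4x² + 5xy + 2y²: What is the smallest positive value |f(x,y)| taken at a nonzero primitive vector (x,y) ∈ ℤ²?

translate: b→-3 (≡5 mod 8), so (4,5,2)→(4,-3,1)
flip: (4,-3,1)→(1,3,4)
translate: b→1 (≡3 mod 2), so (1,3,4)→(1,1,2)
reduced (well bottom): (1,1,2) with a≤c, −a<b≤a
well minimum = a = 1

1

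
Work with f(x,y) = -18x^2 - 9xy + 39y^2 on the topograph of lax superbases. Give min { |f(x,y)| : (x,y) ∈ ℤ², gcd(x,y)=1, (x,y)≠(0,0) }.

descent: ρ → (39,9,-18)
descent: ρ → (-18,27,30)  [lands on river]
river: ρ → (30,33,-15)
river: ρ → (-15,27,36)
river: ρ → (36,45,-6)
river: ρ → (-6,51,12)
river: ρ → (12,45,-18)
closes: descent 2, river 6
min |a| on river = 6

6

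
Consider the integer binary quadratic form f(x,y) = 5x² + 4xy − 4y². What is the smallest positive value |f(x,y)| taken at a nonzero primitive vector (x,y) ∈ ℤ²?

river: ρ → (-4,4,5)
river: ρ → (5,6,-3)
river: ρ → (-3,6,5)
river: ρ → (5,4,-4)
closes: descent 0, river 4
min |a| on river = 3

3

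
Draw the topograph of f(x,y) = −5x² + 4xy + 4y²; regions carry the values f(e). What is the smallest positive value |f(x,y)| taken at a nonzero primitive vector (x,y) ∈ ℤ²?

river: ρ → (4,4,-5)
river: ρ → (-5,6,3)
river: ρ → (3,6,-5)
river: ρ → (-5,4,4)
closes: descent 0, river 4
min |a| on river = 3

3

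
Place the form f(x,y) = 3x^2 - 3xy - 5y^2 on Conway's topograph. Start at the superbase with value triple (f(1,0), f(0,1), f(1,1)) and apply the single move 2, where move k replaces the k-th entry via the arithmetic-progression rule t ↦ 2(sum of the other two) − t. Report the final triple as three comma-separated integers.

start (3,-5,-5) = (f(1,0),f(0,1),f(1,1))
replace slot 2: 2·(3+(-5)) − (-5) = 1 → (3,1,-5)

3,1,-5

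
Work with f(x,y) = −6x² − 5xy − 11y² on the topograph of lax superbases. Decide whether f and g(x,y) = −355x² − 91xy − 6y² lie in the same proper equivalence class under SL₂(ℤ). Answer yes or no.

D₁ = -239, D₂ = -239
f is negative-definite; reduce −f:
−f: reduced (well bottom): (6,5,11) with a≤c, −a<b≤a
flip sign back: reduced form of f is (-6,-5,-11)
g is negative-definite; reduce −g:
−g: flip: (355,91,6)→(6,-91,355)
−g: translate: b→5 (≡-91 mod 12), so (6,-91,355)→(6,5,11)
−g: reduced (well bottom): (6,5,11) with a≤c, −a<b≤a
flip sign back: reduced form of g is (-6,-5,-11)
reduced forms (-6, -5, -11) vs (-6, -5, -11) ⇒ equivalent

yes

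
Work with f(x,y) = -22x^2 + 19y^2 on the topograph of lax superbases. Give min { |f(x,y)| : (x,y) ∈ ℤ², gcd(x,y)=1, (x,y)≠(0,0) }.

descent: ρ → (19,38,-3)  [lands on river]
river: ρ → (-3,40,6)
river: ρ → (6,32,-27)
river: ρ → (-27,22,11)
river: ρ → (11,22,-27)
river: ρ → (-27,32,6)
river: ρ → (6,40,-3)
river: ρ → (-3,38,19)
closes: descent 1, river 8
min |a| on river = 3

3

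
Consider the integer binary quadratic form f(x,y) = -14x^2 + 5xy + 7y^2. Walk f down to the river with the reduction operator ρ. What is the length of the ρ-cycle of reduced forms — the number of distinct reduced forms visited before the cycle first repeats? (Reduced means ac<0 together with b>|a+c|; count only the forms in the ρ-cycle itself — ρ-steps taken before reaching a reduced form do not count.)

D = 417, ⌊√D⌋ = 20
descent: ρ → (7,9,-12)  [lands on river]
river: ρ → (-12,15,4)
river: ρ → (4,17,-8)
river: ρ → (-8,15,6)
river: ρ → (6,9,-14)
river: ρ → (-14,19,1)
river: ρ → (1,19,-14)
river: ρ → (-14,9,6)
river: ρ → (6,15,-8)
river: ρ → (-8,17,4)
river: ρ → (4,15,-12)
river: ρ → (-12,9,7)
river: ρ → (7,19,-2)
river: ρ → (-2,17,16)
river: ρ → (16,15,-3)
river: ρ → (-3,15,16)
river: ρ → (16,17,-2)
river: ρ → (-2,19,7)
ρ-cycle length = 18 (tail of 1 descent step not counted)

18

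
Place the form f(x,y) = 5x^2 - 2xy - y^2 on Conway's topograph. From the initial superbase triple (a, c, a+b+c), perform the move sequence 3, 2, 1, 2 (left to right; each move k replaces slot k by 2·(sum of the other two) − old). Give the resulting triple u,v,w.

start (5,-1,2) = (f(1,0),f(0,1),f(1,1))
replace slot 3: 2·(5+(-1)) − 2 = 6 → (5,-1,6)
replace slot 2: 2·(5+6) − (-1) = 23 → (5,23,6)
replace slot 1: 2·(23+6) − 5 = 53 → (53,23,6)
replace slot 2: 2·(53+6) − 23 = 95 → (53,95,6)

53,95,6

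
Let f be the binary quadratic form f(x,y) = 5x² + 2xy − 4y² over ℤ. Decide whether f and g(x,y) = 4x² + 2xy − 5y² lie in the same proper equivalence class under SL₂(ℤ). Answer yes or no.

D₁ = 84, D₂ = 84
river cycle of f (length 6): (-4, 6, 3), (3, 6, -4), (-4, 2, 5), (5, 8, -1), (-1, 8, 5), (5, 2, -4)
river cycle of g (length 6): (-5, 8, 1), (1, 8, -5), (-5, 2, 4), (4, 6, -3), (-3, 6, 4), (4, 2, -5)
cycles differ ⇒ inequivalent

no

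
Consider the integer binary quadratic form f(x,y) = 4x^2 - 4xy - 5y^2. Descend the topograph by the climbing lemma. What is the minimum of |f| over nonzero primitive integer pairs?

descent: ρ → (-5,4,4)  [lands on river]
river: ρ → (4,4,-5)
river: ρ → (-5,6,3)
river: ρ → (3,6,-5)
closes: descent 1, river 4
min |a| on river = 3

3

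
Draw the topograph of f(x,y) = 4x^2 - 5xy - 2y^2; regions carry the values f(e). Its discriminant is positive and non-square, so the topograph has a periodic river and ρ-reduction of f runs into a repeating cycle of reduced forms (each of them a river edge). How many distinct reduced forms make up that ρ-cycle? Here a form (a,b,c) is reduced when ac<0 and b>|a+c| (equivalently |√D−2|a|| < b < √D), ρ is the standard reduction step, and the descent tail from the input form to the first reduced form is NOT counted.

D = 57, ⌊√D⌋ = 7
descent: ρ → (-2,5,4)  [lands on river]
river: ρ → (4,3,-3)
river: ρ → (-3,3,4)
river: ρ → (4,5,-2)
river: ρ → (-2,7,1)
river: ρ → (1,7,-2)
ρ-cycle length = 6 (tail of 1 descent step not counted)

6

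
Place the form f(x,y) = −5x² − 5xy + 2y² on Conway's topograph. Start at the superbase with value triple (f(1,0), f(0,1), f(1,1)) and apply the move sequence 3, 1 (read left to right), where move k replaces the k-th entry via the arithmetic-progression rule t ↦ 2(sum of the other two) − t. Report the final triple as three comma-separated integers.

start (-5,2,-8) = (f(1,0),f(0,1),f(1,1))
replace slot 3: 2·((-5)+2) − (-8) = 2 → (-5,2,2)
replace slot 1: 2·(2+2) − (-5) = 13 → (13,2,2)

13,2,2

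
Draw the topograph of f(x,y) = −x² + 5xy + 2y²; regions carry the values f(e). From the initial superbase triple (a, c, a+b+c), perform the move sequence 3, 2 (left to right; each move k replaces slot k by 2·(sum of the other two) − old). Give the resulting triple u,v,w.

start (-1,2,6) = (f(1,0),f(0,1),f(1,1))
replace slot 3: 2·((-1)+2) − 6 = -4 → (-1,2,-4)
replace slot 2: 2·((-1)+(-4)) − 2 = -12 → (-1,-12,-4)

-1,-12,-4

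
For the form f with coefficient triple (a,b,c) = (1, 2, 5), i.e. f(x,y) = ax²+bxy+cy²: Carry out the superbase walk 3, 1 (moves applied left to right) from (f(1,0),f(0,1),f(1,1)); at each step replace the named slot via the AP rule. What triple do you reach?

start (1,5,8) = (f(1,0),f(0,1),f(1,1))
replace slot 3: 2·(1+5) − 8 = 4 → (1,5,4)
replace slot 1: 2·(5+4) − 1 = 17 → (17,5,4)

17,5,4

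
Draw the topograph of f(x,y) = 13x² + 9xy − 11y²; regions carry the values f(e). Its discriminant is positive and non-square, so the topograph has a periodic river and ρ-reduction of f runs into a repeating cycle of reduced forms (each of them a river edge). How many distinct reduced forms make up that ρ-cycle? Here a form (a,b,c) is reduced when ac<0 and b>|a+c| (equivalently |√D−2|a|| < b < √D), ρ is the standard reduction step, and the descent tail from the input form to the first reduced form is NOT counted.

D = 653, ⌊√D⌋ = 25
river: ρ → (-11,13,11)
river: ρ → (11,9,-13)
river: ρ → (-13,17,7)
river: ρ → (7,25,-1)
river: ρ → (-1,25,7)
river: ρ → (7,17,-13)
river: ρ → (-13,9,11)
river: ρ → (11,13,-11)
river: ρ → (-11,9,13)
river: ρ → (13,17,-7)
river: ρ → (-7,25,1)
river: ρ → (1,25,-7)
river: ρ → (-7,17,13)
river: ρ → (13,9,-11)
ρ-cycle length = 14 (tail of 0 descent steps not counted)

14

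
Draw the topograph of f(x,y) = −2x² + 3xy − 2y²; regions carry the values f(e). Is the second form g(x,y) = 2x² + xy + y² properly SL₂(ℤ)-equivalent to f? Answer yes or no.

D₁ = -7, D₂ = -7
f is negative-definite; reduce −f:
−f: translate: b→1 (≡-3 mod 4), so (2,-3,2)→(2,1,1)
−f: flip: (2,1,1)→(1,-1,2)
−f: translate: b→1 (≡-1 mod 2), so (1,-1,2)→(1,1,2)
−f: reduced (well bottom): (1,1,2) with a≤c, −a<b≤a
flip sign back: reduced form of f is (-1,-1,-2)
g: flip: (2,1,1)→(1,-1,2)
g: translate: b→1 (≡-1 mod 2), so (1,-1,2)→(1,1,2)
g: reduced (well bottom): (1,1,2) with a≤c, −a<b≤a
reduced forms (-1, -1, -2) vs (1, 1, 2) ⇒ inequivalent

no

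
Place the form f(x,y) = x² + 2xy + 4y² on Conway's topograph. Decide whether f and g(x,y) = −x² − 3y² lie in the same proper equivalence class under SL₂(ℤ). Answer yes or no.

D₁ = -12, D₂ = -12
f: translate: b→0 (≡2 mod 2), so (1,2,4)→(1,0,3)
f: reduced (well bottom): (1,0,3) with a≤c, −a<b≤a
g is negative-definite; reduce −g:
−g: reduced (well bottom): (1,0,3) with a≤c, −a<b≤a
flip sign back: reduced form of g is (-1,0,-3)
reduced forms (1, 0, 3) vs (-1, 0, -3) ⇒ inequivalent

no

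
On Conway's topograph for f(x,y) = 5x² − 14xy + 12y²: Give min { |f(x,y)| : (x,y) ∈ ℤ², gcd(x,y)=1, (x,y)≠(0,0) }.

translate: b→-4 (≡-14 mod 10), so (5,-14,12)→(5,-4,3)
flip: (5,-4,3)→(3,4,5)
translate: b→-2 (≡4 mod 6), so (3,4,5)→(3,-2,4)
reduced (well bottom): (3,-2,4) with a≤c, −a<b≤a
well minimum = a = 3

3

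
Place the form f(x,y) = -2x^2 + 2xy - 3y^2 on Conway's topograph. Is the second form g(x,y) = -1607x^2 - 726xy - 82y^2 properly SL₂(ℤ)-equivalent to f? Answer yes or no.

D₁ = -20, D₂ = -20
f is negative-definite; reduce −f:
−f: translate: b→2 (≡-2 mod 4), so (2,-2,3)→(2,2,3)
−f: reduced (well bottom): (2,2,3) with a≤c, −a<b≤a
flip sign back: reduced form of f is (-2,-2,-3)
g is negative-definite; reduce −g:
−g: flip: (1607,726,82)→(82,-726,1607)
−g: translate: b→-70 (≡-726 mod 164), so (82,-726,1607)→(82,-70,15)
−g: flip: (82,-70,15)→(15,70,82)
−g: translate: b→10 (≡70 mod 30), so (15,70,82)→(15,10,2)
−g: flip: (15,10,2)→(2,-10,15)
−g: translate: b→2 (≡-10 mod 4), so (2,-10,15)→(2,2,3)
−g: reduced (well bottom): (2,2,3) with a≤c, −a<b≤a
flip sign back: reduced form of g is (-2,-2,-3)
reduced forms (-2, -2, -3) vs (-2, -2, -3) ⇒ equivalent

yes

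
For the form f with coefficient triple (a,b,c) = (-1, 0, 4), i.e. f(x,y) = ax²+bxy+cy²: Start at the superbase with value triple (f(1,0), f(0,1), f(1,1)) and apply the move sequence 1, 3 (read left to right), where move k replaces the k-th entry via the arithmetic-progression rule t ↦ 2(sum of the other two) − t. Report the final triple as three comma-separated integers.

start (-1,4,3) = (f(1,0),f(0,1),f(1,1))
replace slot 1: 2·(4+3) − (-1) = 15 → (15,4,3)
replace slot 3: 2·(15+4) − 3 = 35 → (15,4,35)

15,4,35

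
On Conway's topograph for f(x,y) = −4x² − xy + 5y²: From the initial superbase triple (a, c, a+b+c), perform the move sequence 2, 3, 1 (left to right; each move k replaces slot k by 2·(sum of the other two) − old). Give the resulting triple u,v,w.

start (-4,5,0) = (f(1,0),f(0,1),f(1,1))
replace slot 2: 2·((-4)+0) − 5 = -13 → (-4,-13,0)
replace slot 3: 2·((-4)+(-13)) − 0 = -34 → (-4,-13,-34)
replace slot 1: 2·((-13)+(-34)) − (-4) = -90 → (-90,-13,-34)

-90,-13,-34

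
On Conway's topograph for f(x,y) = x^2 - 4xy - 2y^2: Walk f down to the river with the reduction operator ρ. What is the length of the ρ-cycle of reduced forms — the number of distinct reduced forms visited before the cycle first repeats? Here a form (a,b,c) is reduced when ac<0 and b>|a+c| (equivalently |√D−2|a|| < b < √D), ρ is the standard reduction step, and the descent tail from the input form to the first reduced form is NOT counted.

D = 24, ⌊√D⌋ = 4
descent: ρ → (-2,4,1)  [lands on river]
river: ρ → (1,4,-2)
ρ-cycle length = 2 (tail of 1 descent step not counted)

2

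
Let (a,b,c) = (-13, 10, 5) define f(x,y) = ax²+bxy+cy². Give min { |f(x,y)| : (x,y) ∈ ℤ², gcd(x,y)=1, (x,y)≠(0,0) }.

river: ρ → (5,10,-13)
river: ρ → (-13,16,2)
river: ρ → (2,16,-13)
river: ρ → (-13,10,5)
closes: descent 0, river 4
min |a| on river = 2

2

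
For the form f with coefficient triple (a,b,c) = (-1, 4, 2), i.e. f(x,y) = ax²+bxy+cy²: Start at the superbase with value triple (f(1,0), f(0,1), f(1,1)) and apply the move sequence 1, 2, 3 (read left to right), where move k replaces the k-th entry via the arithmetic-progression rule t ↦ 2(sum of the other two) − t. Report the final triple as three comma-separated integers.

start (-1,2,5) = (f(1,0),f(0,1),f(1,1))
replace slot 1: 2·(2+5) − (-1) = 15 → (15,2,5)
replace slot 2: 2·(15+5) − 2 = 38 → (15,38,5)
replace slot 3: 2·(15+38) − 5 = 101 → (15,38,101)

15,38,101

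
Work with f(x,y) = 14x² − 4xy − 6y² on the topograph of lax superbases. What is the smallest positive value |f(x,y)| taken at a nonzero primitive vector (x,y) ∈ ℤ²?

descent: ρ → (-6,16,4)  [lands on river]
river: ρ → (4,16,-6)
river: ρ → (-6,8,12)
river: ρ → (12,16,-2)
river: ρ → (-2,16,12)
river: ρ → (12,8,-6)
closes: descent 1, river 6
min |a| on river = 2

2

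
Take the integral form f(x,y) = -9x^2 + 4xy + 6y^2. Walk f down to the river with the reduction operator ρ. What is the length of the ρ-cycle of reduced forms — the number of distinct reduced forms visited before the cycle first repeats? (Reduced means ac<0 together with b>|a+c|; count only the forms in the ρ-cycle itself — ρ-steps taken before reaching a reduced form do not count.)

D = 232, ⌊√D⌋ = 15
river: ρ → (6,8,-7)
river: ρ → (-7,6,7)
river: ρ → (7,8,-6)
river: ρ → (-6,4,9)
river: ρ → (9,14,-1)
river: ρ → (-1,14,9)
river: ρ → (9,4,-6)
river: ρ → (-6,8,7)
river: ρ → (7,6,-7)
river: ρ → (-7,8,6)
river: ρ → (6,4,-9)
river: ρ → (-9,14,1)
river: ρ → (1,14,-9)
river: ρ → (-9,4,6)
ρ-cycle length = 14 (tail of 0 descent steps not counted)

14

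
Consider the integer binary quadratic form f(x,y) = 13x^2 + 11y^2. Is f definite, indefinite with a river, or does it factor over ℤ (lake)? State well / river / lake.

D = b²−4ac = 0² − 4·13·11 = -572
D < 0 ⇒ definite ⇒ every region one sign ⇒ single well

well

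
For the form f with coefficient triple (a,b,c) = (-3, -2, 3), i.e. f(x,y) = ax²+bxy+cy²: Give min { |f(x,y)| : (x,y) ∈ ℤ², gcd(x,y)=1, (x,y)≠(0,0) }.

descent: ρ → (3,2,-3)  [lands on river]
river: ρ → (-3,4,2)
river: ρ → (2,4,-3)
river: ρ → (-3,2,3)
river: ρ → (3,4,-2)
river: ρ → (-2,4,3)
closes: descent 1, river 6
min |a| on river = 2

2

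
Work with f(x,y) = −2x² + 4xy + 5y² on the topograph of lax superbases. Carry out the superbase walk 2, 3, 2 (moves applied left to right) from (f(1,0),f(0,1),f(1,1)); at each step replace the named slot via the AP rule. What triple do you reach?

start (-2,5,7) = (f(1,0),f(0,1),f(1,1))
replace slot 2: 2·((-2)+7) − 5 = 5 → (-2,5,7)
replace slot 3: 2·((-2)+5) − 7 = -1 → (-2,5,-1)
replace slot 2: 2·((-2)+(-1)) − 5 = -11 → (-2,-11,-1)

-2,-11,-1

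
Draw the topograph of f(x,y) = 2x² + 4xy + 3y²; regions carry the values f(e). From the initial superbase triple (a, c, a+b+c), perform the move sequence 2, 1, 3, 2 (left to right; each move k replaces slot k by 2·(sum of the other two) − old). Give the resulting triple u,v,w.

start (2,3,9) = (f(1,0),f(0,1),f(1,1))
replace slot 2: 2·(2+9) − 3 = 19 → (2,19,9)
replace slot 1: 2·(19+9) − 2 = 54 → (54,19,9)
replace slot 3: 2·(54+19) − 9 = 137 → (54,19,137)
replace slot 2: 2·(54+137) − 19 = 363 → (54,363,137)

54,363,137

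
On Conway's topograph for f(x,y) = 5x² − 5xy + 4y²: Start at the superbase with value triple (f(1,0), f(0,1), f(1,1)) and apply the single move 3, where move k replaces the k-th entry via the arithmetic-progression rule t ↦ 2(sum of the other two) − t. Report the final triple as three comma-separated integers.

start (5,4,4) = (f(1,0),f(0,1),f(1,1))
replace slot 3: 2·(5+4) − 4 = 14 → (5,4,14)

5,4,14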